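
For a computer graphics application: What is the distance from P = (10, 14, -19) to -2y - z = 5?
d = |0(10) + (-2)(14) + (-1)(-19) - (5)| / √(0² + (-2)² + (-1)²) = 14/√5 = 6.261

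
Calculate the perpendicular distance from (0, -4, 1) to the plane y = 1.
d = |0(0) + 1(-4) + 0(1) - (1)| / √(0² + 1² + 0²) = 5/√1 = 5.0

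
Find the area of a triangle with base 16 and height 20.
Area = (1/2) * base * height
Area = (1/2) * 16 * 20
Area = 160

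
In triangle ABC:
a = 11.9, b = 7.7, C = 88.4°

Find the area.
Using A = ½ab·sin(C):
A = ½·11.9·7.7·sin(88.4°) = ½·91.63·0.999610 = 45.8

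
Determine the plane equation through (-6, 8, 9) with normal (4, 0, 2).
d = n·P = (4)(-6) + (0)(8) + (2)(9) = -6
Plane: 4x + 2z = -6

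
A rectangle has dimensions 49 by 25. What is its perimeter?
Perimeter = 2 * (length + width)
Perimeter = 2 * (49 + 25)
Perimeter = 2 * 74
Perimeter = 148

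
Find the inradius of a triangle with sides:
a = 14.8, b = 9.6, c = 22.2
s = (a+b+c)/2 = (14.8+9.6+22.2)/2 = 23.3
Area = √(s(s-a)(s-b)(s-c)) = √(23.3·8.5·13.7·1.1) = 54.6316
r = Area/s = 54.6316/23.3 = 2.345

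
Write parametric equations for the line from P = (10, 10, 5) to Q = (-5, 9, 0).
Direction vector d = Q - P = (-15, -1, -5)
x = 10 - 15t, y = 10 - t, z = 5 - 5t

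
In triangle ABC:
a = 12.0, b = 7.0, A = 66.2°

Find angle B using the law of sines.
sin(B)/b = sin(A)/a
sin(B) = b·sin(A)/a = 7.0·sin(66.2°)/12.0 = 0.533726
B = arcsin(0.533726) = 32.26°  (b ≤ a, so B ≤ A and the acute solution is unique)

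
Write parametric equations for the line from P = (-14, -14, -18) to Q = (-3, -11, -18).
Direction vector d = Q - P = (11, 3, 0)
x = -14 + 11t, y = -14 + 3t, z = -18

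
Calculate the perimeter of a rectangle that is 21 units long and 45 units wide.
Perimeter = 2 * (length + width)
Perimeter = 2 * (21 + 45)
Perimeter = 2 * 66
Perimeter = 132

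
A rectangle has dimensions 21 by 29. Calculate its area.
Area = length * width
Area = 21 * 29
Area = 609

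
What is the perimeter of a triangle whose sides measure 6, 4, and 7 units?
Perimeter = sum of all sides
Perimeter = 6 + 4 + 7
Perimeter = 17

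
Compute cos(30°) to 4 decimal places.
cos(30 degrees) = sqrt(3)/2
Decimal approximation: 0.866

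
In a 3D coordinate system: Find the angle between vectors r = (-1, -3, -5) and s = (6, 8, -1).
r·s = -25, |r|² = 35, |s|² = 101
cos θ = -25/√3535 ≈ -0.4205
θ ≈ 114.9°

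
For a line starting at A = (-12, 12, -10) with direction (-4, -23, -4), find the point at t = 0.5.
P(0.5) = (-12 + (-4)(0.5), 12 + (-23)(0.5), -10 + (-4)(0.5)) = (-14, 0.5, -12)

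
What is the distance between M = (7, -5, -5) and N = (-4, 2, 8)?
d = √[(-11)² + (7)² + (13)²] = √339 = 18.41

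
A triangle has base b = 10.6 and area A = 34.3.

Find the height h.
A = ½bh  →  h = 2A/b
h = 2·34.3/10.6 = 6.472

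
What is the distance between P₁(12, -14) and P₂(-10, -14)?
Using the distance formula: d = sqrt((x₂-x₁)² + (y₂-y₁)²)
dx = (-10) - 12 = -22
dy = (-14) - (-14) = 0
d = sqrt((-22)² + 0²) = sqrt(484 + 0) = sqrt(484) = 22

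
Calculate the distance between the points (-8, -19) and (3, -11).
Using the distance formula: d = sqrt((x₂-x₁)² + (y₂-y₁)²)
dx = 3 - (-8) = 11
dy = (-11) - (-19) = 8
d = sqrt(11² + 8²) = sqrt(121 + 64) = sqrt(185) = 13.60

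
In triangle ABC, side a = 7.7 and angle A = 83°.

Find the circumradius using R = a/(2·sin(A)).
R = a/(2·sin(A)) = 7.7/(2·sin(83°))
R = 7.7/(2·0.992546) = 7.7/1.985092 = 3.879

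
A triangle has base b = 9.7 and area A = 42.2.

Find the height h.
A = ½bh  →  h = 2A/b
h = 2·42.2/9.7 = 8.701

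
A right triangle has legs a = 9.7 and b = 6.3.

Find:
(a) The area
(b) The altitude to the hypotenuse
(a) Area = ½ab = ½·9.7·6.3 = 30.555
(b) Hypotenuse c = √(9.7² + 6.3²) = √133.78 = 11.5663
    Area = ½·c·h_c  →  h_c = 2·Area/c = 2·30.555/11.5663 = 5.283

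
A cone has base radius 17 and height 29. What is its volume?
Volume = (1/3) * pi * r² * h
Volume = (1/3) * pi * 17² * 29
Volume = (1/3) * pi * 289 * 29
Volume = (1/3) * pi * 8381
Volume = 8776.56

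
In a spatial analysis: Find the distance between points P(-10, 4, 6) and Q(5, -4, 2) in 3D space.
d = √[(15)² + (-8)² + (-4)²] = √305 = 17.46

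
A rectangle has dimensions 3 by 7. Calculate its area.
Area = length * width
Area = 3 * 7
Area = 21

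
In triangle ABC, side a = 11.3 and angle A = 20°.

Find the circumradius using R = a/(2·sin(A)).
R = a/(2·sin(A)) = 11.3/(2·sin(20°))
R = 11.3/(2·0.342020) = 11.3/0.684040 = 16.52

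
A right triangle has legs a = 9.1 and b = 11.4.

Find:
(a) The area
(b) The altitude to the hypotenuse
(a) Area = ½ab = ½·9.1·11.4 = 51.87
(b) Hypotenuse c = √(9.1² + 11.4²) = √212.77 = 14.5866
    Area = ½·c·h_c  →  h_c = 2·Area/c = 2·51.87/14.5866 = 7.112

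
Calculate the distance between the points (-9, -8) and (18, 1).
Using the distance formula: d = sqrt((x₂-x₁)² + (y₂-y₁)²)
dx = 18 - (-9) = 27
dy = 1 - (-8) = 9
d = sqrt(27² + 9²) = sqrt(729 + 81) = sqrt(810) = 28.46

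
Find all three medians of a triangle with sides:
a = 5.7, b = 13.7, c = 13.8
Using m_x = ½√(2y² + 2z² - x²):
m_a = ½√(2·13.7² + 2·13.8² - 5.7²) = ½√723.77 = 13.45
m_b = ½√(2·5.7² + 2·13.8² - 13.7²) = ½√258.17 = 8.034
m_c = ½√(2·5.7² + 2·13.7² - 13.8²) = ½√249.92 = 7.904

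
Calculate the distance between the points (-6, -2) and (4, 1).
Using the distance formula: d = sqrt((x₂-x₁)² + (y₂-y₁)²)
dx = 4 - (-6) = 10
dy = 1 - (-2) = 3
d = sqrt(10² + 3²) = sqrt(100 + 9) = sqrt(109) = 10.44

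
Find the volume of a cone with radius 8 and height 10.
Volume = (1/3) * pi * r² * h
Volume = (1/3) * pi * 8² * 10
Volume = (1/3) * pi * 64 * 10
Volume = (1/3) * pi * 640
Volume = 670.21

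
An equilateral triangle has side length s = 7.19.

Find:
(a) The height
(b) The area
(a) Height h = s·√3/2 = 7.19·√3/2 = 6.227
(b) Area = (√3/4)·s² = (√3/4)·7.19² = (√3/4)·51.6961 = 22.39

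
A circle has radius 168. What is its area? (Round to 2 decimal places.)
Area = pi * r²
Area = pi * 168²
Area = pi * 28224
Area = 88668.31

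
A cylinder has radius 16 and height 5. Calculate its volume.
Volume = pi * r² * h
Volume = pi * 16² * 5
Volume = pi * 256 * 5
Volume = pi * 1280
Volume = 4021.24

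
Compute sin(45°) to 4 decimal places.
sin(45 degrees) = sqrt(2)/2
Decimal approximation: 0.7071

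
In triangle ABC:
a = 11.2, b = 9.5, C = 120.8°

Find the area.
Using A = ½ab·sin(C):
A = ½·11.2·9.5·sin(120.8°) = ½·106.4·0.858960 = 45.7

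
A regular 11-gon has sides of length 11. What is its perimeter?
Perimeter = number of sides * side length
Perimeter = 11 * 11
Perimeter = 121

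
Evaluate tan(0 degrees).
tan(0 degrees) = 0
Decimal approximation: 0.0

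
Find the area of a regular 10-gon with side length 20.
For a regular 10-gon with side length s = 20:
Apothem a = s / (2*tan(pi/10)) = 20 / (2*tan(pi/10)) ≈ 30.7768
Perimeter P = 10 * 20 = 200
Area = (1/2) * P * a = (1/2) * 200 * 30.7768 = 3077.68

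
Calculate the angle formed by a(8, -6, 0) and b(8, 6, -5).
a·b = 28, |a|² = 100, |b|² = 125
cos θ = 28/√12500 ≈ 0.2504
θ ≈ 75.5°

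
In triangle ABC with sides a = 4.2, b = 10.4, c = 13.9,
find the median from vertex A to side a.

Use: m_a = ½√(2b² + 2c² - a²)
m_a = ½√(2·10.4² + 2·13.9² - 4.2²)
m_a = ½√(216.32 + 386.42 - 17.64) = ½√585.1 = 12.09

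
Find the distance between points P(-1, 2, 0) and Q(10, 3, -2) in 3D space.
d = √[(11)² + (1)² + (-2)²] = √126 = 11.22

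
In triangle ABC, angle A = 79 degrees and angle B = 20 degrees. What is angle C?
Sum of angles in a triangle = 180 degrees
Third angle = 180 - 79 - 20
Third angle = 81 degrees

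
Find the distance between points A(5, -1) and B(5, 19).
Using the distance formula: d = sqrt((x₂-x₁)² + (y₂-y₁)²)
dx = 5 - 5 = 0
dy = 19 - (-1) = 20
d = sqrt(0² + 20²) = sqrt(0 + 400) = sqrt(400) = 20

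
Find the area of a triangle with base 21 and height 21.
Area = (1/2) * base * height
Area = (1/2) * 21 * 21
Area = 220.50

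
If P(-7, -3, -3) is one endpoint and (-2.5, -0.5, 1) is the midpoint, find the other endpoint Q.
Q = (2×(-2.5) - (-7), 2×(-0.5) - (-3), 2×1 - (-3)) = (2, 2, 5)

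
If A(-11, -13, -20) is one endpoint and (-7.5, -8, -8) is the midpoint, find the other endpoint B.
B = (2×(-7.5) - (-11), 2×(-8) - (-13), 2×(-8) - (-20)) = (-4, -3, 4)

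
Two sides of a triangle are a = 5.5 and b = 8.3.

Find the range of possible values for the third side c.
By the triangle inequality: |a - b| < c < a + b
|5.5 - 8.3| < c < 5.5 + 8.3
2.8 < c < 13.8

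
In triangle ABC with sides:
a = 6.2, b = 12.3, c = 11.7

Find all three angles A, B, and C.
By the law of cosines:
cos(A) = (b² + c² - a²)/(2bc) = 0.867695  →  A = 29.81°
cos(B) = (a² + c² - b²)/(2ac) = 0.165702  →  B = 80.46°
cos(C) = (a² + b² - c²)/(2ab) = 0.346446  →  C = 69.73°
Check: A + B + C = 180.0° ✓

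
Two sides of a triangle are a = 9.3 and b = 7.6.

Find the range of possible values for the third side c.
By the triangle inequality: |a - b| < c < a + b
|9.3 - 7.6| < c < 9.3 + 7.6
1.7 < c < 16.9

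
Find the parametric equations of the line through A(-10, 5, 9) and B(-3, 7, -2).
Direction vector d = B - A = (7, 2, -11)
x = -10 + 7t, y = 5 + 2t, z = 9 - 11t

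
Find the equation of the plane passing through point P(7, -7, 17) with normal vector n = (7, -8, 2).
d = n·P = (7)(7) + (-8)(-7) + (2)(17) = 139
Plane: 7x - 8y + 2z = 139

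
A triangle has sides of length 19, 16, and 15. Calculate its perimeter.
Perimeter = sum of all sides
Perimeter = 19 + 16 + 15
Perimeter = 50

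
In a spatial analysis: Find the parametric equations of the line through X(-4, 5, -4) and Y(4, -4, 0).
Direction vector d = Y - X = (8, -9, 4)
x = -4 + 8t, y = 5 - 9t, z = -4 + 4t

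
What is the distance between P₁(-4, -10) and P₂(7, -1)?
Using the distance formula: d = sqrt((x₂-x₁)² + (y₂-y₁)²)
dx = 7 - (-4) = 11
dy = (-1) - (-10) = 9
d = sqrt(11² + 9²) = sqrt(121 + 81) = sqrt(202) = 14.21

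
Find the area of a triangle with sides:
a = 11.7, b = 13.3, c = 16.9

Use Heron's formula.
s = (a+b+c)/2 = (11.7+13.3+16.9)/2 = 20.95
A = √(s(s-a)(s-b)(s-c)) = √(20.95·9.25·7.65·4.05)
A = √6004.02 = 77.49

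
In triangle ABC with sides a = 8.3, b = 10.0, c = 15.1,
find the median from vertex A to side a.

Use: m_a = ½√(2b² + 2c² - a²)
m_a = ½√(2·10.0² + 2·15.1² - 8.3²)
m_a = ½√(200 + 456.02 - 68.89) = ½√587.13 = 12.12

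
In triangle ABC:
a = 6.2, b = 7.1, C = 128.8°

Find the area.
Using A = ½ab·sin(C):
A = ½·6.2·7.1·sin(128.8°) = ½·44.02·0.779338 = 17.15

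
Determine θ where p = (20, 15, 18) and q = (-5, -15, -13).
p·q = -559, |p|² = 949, |q|² = 419
cos θ = -559/√397631 ≈ -0.8865
θ ≈ 152.4°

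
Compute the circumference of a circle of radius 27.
Circumference = 2 * pi * r
Circumference = 2 * pi * 27
Circumference = 169.65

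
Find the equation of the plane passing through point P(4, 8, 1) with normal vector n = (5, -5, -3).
d = n·P = (5)(4) + (-5)(8) + (-3)(1) = -23
Plane: 5x - 5y - 3z = -23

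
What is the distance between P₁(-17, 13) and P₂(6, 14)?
Using the distance formula: d = sqrt((x₂-x₁)² + (y₂-y₁)²)
dx = 6 - (-17) = 23
dy = 14 - 13 = 1
d = sqrt(23² + 1²) = sqrt(529 + 1) = sqrt(530) = 23.02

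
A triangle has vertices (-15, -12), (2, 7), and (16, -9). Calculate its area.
Using the coordinate formula: Area = (1/2)|x₁(y₂-y₃) + x₂(y₃-y₁) + x₃(y₁-y₂)|
Area = (1/2)|(-15)(7-(-9)) + 2((-9)-(-12)) + 16((-12)-7)|
Area = (1/2)|(-15)*16 + 2*3 + 16*(-19)|
Area = (1/2)|(-240) + 6 + (-304)|
Area = (1/2)*538 = 269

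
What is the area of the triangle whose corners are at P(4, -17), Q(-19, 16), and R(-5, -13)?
Using the coordinate formula: Area = (1/2)|x₁(y₂-y₃) + x₂(y₃-y₁) + x₃(y₁-y₂)|
Area = (1/2)|4(16-(-13)) + (-19)((-13)-(-17)) + (-5)((-17)-16)|
Area = (1/2)|4*29 + (-19)*4 + (-5)*(-33)|
Area = (1/2)|116 + (-76) + 165|
Area = (1/2)*205 = 102.50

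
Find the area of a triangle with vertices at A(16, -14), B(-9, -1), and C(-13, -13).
Using the coordinate formula: Area = (1/2)|x₁(y₂-y₃) + x₂(y₃-y₁) + x₃(y₁-y₂)|
Area = (1/2)|16((-1)-(-13)) + (-9)((-13)-(-14)) + (-13)((-14)-(-1))|
Area = (1/2)|16*12 + (-9)*1 + (-13)*(-13)|
Area = (1/2)|192 + (-9) + 169|
Area = (1/2)*352 = 176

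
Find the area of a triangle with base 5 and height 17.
Area = (1/2) * base * height
Area = (1/2) * 5 * 17
Area = 42.50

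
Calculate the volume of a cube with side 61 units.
Volume = s³
Volume = 61³
Volume = 226981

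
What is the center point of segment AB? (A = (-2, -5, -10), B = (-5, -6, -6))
Midpoint = ((-2-5)/2, (-5-6)/2, (-10-6)/2) = (-3.5, -5.5, -8)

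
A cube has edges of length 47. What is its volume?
Volume = s³
Volume = 47³
Volume = 103823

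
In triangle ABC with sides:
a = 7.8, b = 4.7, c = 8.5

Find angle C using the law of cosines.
cos(C) = (a² + b² - c²)/(2ab)
cos(C) = (7.8² + 4.7² - 8.5²)/(2·7.8·4.7) = 10.68/73.32 = 0.145663
C = arccos(0.145663) = 81.62°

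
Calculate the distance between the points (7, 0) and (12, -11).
Using the distance formula: d = sqrt((x₂-x₁)² + (y₂-y₁)²)
dx = 12 - 7 = 5
dy = (-11) - 0 = -11
d = sqrt(5² + (-11)²) = sqrt(25 + 121) = sqrt(146) = 12.08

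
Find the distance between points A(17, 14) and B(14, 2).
Using the distance formula: d = sqrt((x₂-x₁)² + (y₂-y₁)²)
dx = 14 - 17 = -3
dy = 2 - 14 = -12
d = sqrt((-3)² + (-12)²) = sqrt(9 + 144) = sqrt(153) = 12.37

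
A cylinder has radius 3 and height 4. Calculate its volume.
Volume = pi * r² * h
Volume = pi * 3² * 4
Volume = pi * 9 * 4
Volume = pi * 36
Volume = 113.10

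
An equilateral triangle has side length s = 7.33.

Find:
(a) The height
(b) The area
(a) Height h = s·√3/2 = 7.33·√3/2 = 6.348
(b) Area = (√3/4)·s² = (√3/4)·7.33² = (√3/4)·53.7289 = 23.27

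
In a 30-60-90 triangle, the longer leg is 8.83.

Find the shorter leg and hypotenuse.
In a 30-60-90 triangle, sides are in ratio 1 : √3 : 2.
Long leg = short leg·√3  →  short leg = 8.83/√3 = 5.098
Hypotenuse = 2·(short leg) = 2·8.83/√3 = 10.2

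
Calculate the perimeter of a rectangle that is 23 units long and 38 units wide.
Perimeter = 2 * (length + width)
Perimeter = 2 * (23 + 38)
Perimeter = 2 * 61
Perimeter = 122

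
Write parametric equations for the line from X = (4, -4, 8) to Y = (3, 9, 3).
Direction vector d = Y - X = (-1, 13, -5)
x = 4 - t, y = -4 + 13t, z = 8 - 5t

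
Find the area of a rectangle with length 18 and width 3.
Area = length * width
Area = 18 * 3
Area = 54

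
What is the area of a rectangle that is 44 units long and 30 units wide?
Area = length * width
Area = 44 * 30
Area = 1320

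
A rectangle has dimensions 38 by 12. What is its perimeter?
Perimeter = 2 * (length + width)
Perimeter = 2 * (38 + 12)
Perimeter = 2 * 50
Perimeter = 100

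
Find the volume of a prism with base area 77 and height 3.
Volume = base area * height
Volume = 77 * 3
Volume = 231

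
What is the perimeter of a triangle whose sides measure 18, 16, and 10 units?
Perimeter = sum of all sides
Perimeter = 18 + 16 + 10
Perimeter = 44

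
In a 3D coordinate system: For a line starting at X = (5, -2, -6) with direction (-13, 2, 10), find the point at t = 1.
P(1) = (5 + (-13)(1), -2 + 2(1), -6 + 10(1)) = (-8, 0, 4)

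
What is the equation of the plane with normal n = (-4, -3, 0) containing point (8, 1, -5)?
d = n·P = (-4)(8) + (-3)(1) + (0)(-5) = -35
Plane: -4x - 3y = -35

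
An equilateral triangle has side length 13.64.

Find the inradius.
For an equilateral triangle, r = s/(2√3) where s is the side.
r = 13.64/(2√3) = 13.64/3.464102 = 3.938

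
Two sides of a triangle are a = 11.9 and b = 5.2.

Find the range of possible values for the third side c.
By the triangle inequality: |a - b| < c < a + b
|11.9 - 5.2| < c < 11.9 + 5.2
6.7 < c < 17.1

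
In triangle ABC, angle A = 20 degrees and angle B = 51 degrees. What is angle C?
Sum of angles in a triangle = 180 degrees
Third angle = 180 - 20 - 51
Third angle = 109 degrees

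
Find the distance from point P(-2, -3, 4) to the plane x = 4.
d = |1(-2) + 0(-3) + 0(4) - (4)| / √(1² + 0² + 0²) = 6/√1 = 6.0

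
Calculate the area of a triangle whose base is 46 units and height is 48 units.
Area = (1/2) * base * height
Area = (1/2) * 46 * 48
Area = 1104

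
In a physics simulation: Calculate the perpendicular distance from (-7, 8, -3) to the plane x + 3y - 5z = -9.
d = |1(-7) + 3(8) + (-5)(-3) - (-9)| / √(1² + 3² + (-5)²) = 41/√35 = 6.93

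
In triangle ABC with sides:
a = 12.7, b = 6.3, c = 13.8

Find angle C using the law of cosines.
cos(C) = (a² + b² - c²)/(2ab)
cos(C) = (12.7² + 6.3² - 13.8²)/(2·12.7·6.3) = 10.54/160.02 = 0.065867
C = arccos(0.065867) = 86.22°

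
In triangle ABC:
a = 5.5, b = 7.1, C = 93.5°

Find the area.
Using A = ½ab·sin(C):
A = ½·5.5·7.1·sin(93.5°) = ½·39.05·0.998135 = 19.49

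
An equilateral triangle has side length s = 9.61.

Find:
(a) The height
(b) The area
(a) Height h = s·√3/2 = 9.61·√3/2 = 8.323
(b) Area = (√3/4)·s² = (√3/4)·9.61² = (√3/4)·92.3521 = 39.99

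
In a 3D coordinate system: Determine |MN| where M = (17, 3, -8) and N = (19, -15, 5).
d = √[(2)² + (-18)² + (13)²] = √497 = 22.29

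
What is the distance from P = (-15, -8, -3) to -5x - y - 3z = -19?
d = |(-5)(-15) + (-1)(-8) + (-3)(-3) - (-19)| / √((-5)² + (-1)² + (-3)²) = 111/√35 = 18.76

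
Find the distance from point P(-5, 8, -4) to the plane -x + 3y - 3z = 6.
d = |(-1)(-5) + 3(8) + (-3)(-4) - (6)| / √((-1)² + 3² + (-3)²) = 35/√19 = 8.03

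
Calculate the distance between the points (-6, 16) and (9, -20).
Using the distance formula: d = sqrt((x₂-x₁)² + (y₂-y₁)²)
dx = 9 - (-6) = 15
dy = (-20) - 16 = -36
d = sqrt(15² + (-36)²) = sqrt(225 + 1296) = sqrt(1521) = 39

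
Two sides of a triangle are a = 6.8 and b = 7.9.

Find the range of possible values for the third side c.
By the triangle inequality: |a - b| < c < a + b
|6.8 - 7.9| < c < 6.8 + 7.9
1.1 < c < 14.7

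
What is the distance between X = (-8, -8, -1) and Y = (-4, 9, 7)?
d = √[(4)² + (17)² + (8)²] = √369 = 19.21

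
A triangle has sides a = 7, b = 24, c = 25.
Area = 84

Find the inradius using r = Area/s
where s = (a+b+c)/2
s = (7+24+25)/2 = 28
r = Area/s = 84/28 = 3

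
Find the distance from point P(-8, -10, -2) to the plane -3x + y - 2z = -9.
d = |(-3)(-8) + 1(-10) + (-2)(-2) - (-9)| / √((-3)² + 1² + (-2)²) = 27/√14 = 7.216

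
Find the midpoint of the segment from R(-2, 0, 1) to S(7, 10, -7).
Midpoint = ((-2+7)/2, (0+10)/2, (1-7)/2) = (2.5, 5, -3)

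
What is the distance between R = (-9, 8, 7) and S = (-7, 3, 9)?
d = √[(2)² + (-5)² + (2)²] = √33 = 5.745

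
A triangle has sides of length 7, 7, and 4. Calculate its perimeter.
Perimeter = sum of all sides
Perimeter = 7 + 7 + 4
Perimeter = 18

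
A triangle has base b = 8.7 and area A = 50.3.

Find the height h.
A = ½bh  →  h = 2A/b
h = 2·50.3/8.7 = 11.56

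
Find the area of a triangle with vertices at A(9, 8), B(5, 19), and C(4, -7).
Using the coordinate formula: Area = (1/2)|x₁(y₂-y₃) + x₂(y₃-y₁) + x₃(y₁-y₂)|
Area = (1/2)|9(19-(-7)) + 5((-7)-8) + 4(8-19)|
Area = (1/2)|9*26 + 5*(-15) + 4*(-11)|
Area = (1/2)|234 + (-75) + (-44)|
Area = (1/2)*115 = 57.50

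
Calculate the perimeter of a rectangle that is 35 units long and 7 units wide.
Perimeter = 2 * (length + width)
Perimeter = 2 * (35 + 7)
Perimeter = 2 * 42
Perimeter = 84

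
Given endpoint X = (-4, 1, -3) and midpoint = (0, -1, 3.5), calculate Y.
Y = (2×0 - (-4), 2×(-1) - 1, 2×3.5 - (-3)) = (4, -3, 10)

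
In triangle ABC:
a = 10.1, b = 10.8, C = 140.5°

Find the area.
Using A = ½ab·sin(C):
A = ½·10.1·10.8·sin(140.5°) = ½·109.08·0.636078 = 34.69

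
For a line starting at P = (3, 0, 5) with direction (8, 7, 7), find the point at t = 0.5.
P(0.5) = (3 + 8(0.5), 0 + 7(0.5), 5 + 7(0.5)) = (7, 3.5, 8.5)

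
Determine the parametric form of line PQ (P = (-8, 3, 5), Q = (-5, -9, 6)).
Direction vector d = Q - P = (3, -12, 1)
x = -8 + 3t, y = 3 - 12t, z = 5 + t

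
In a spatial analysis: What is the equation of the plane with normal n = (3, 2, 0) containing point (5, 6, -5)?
d = n·P = (3)(5) + (2)(6) + (0)(-5) = 27
Plane: 3x + 2y = 27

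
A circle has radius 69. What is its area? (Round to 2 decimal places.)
Area = pi * r²
Area = pi * 69²
Area = pi * 4761
Area = 14957.12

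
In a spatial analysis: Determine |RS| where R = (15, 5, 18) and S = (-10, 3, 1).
d = √[(-25)² + (-2)² + (-17)²] = √918 = 30.3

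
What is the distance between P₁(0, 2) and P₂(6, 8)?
Using the distance formula: d = sqrt((x₂-x₁)² + (y₂-y₁)²)
dx = 6 - 0 = 6
dy = 8 - 2 = 6
d = sqrt(6² + 6²) = sqrt(36 + 36) = sqrt(72) = 8.49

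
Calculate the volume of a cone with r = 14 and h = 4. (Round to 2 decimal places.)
Volume = (1/3) * pi * r² * h
Volume = (1/3) * pi * 14² * 4
Volume = (1/3) * pi * 196 * 4
Volume = (1/3) * pi * 784
Volume = 821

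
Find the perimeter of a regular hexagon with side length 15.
Perimeter = number of sides * side length
Perimeter = 6 * 15
Perimeter = 90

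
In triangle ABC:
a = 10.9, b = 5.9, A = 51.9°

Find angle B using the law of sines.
sin(B)/b = sin(A)/a
sin(B) = b·sin(A)/a = 5.9·sin(51.9°)/10.9 = 0.425956
B = arcsin(0.425956) = 25.21°  (b ≤ a, so B ≤ A and the acute solution is unique)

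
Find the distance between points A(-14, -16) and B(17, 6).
Using the distance formula: d = sqrt((x₂-x₁)² + (y₂-y₁)²)
dx = 17 - (-14) = 31
dy = 6 - (-16) = 22
d = sqrt(31² + 22²) = sqrt(961 + 484) = sqrt(1445) = 38.01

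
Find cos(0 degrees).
cos(0 degrees) = 1
Decimal approximation: 1.0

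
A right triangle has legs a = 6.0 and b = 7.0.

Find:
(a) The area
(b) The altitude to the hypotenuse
(a) Area = ½ab = ½·6.0·7.0 = 21
(b) Hypotenuse c = √(6.0² + 7.0²) = √85 = 9.21954
    Area = ½·c·h_c  →  h_c = 2·Area/c = 2·21/9.21954 = 4.556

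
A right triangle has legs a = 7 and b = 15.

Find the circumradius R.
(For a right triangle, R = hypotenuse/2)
Hypotenuse c = √(7² + 15²) = √274 = 16.5529
R = c/2 = 8.276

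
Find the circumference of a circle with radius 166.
Circumference = 2 * pi * r
Circumference = 2 * pi * 166
Circumference = 1043.01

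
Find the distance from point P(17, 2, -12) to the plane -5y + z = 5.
d = |0(17) + (-5)(2) + 1(-12) - (5)| / √(0² + (-5)² + 1²) = 27/√26 = 5.295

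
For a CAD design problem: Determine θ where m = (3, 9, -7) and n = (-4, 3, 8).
m·n = -41, |m|² = 139, |n|² = 89
cos θ = -41/√12371 ≈ -0.3686
θ ≈ 111.6°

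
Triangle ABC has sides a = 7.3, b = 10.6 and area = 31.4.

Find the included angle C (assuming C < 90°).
Area = ½ab·sin(C)  →  sin(C) = 2·Area/(ab)
sin(C) = 2·31.4/(7.3·10.6) = 0.811579
C = arcsin(0.811579) = 54.25°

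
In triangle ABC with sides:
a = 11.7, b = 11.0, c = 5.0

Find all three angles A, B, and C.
By the law of cosines:
cos(A) = (b² + c² - a²)/(2bc) = 0.082818  →  A = 85.25°
cos(B) = (a² + c² - b²)/(2ac) = 0.349487  →  B = 69.54°
cos(C) = (a² + b² - c²)/(2ab) = 0.904779  →  C = 25.21°
Check: A + B + C = 180.0° ✓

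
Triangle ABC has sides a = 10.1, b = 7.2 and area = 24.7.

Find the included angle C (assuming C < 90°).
Area = ½ab·sin(C)  →  sin(C) = 2·Area/(ab)
sin(C) = 2·24.7/(10.1·7.2) = 0.679318
C = arcsin(0.679318) = 42.79°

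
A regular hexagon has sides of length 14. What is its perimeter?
Perimeter = number of sides * side length
Perimeter = 6 * 14
Perimeter = 84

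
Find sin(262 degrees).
sin(262 degrees) = -0.9903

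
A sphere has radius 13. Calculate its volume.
Volume = (4/3) * pi * r³
Volume = (4/3) * pi * 13³
Volume = (4/3) * pi * 2197
Volume = 9202.77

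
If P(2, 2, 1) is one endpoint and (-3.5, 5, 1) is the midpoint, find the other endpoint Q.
Q = (2×(-3.5) - 2, 2×5 - 2, 2×1 - 1) = (-9, 8, 1)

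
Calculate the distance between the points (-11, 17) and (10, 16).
Using the distance formula: d = sqrt((x₂-x₁)² + (y₂-y₁)²)
dx = 10 - (-11) = 21
dy = 16 - 17 = -1
d = sqrt(21² + (-1)²) = sqrt(441 + 1) = sqrt(442) = 21.02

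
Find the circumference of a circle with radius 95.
Circumference = 2 * pi * r
Circumference = 2 * pi * 95
Circumference = 596.90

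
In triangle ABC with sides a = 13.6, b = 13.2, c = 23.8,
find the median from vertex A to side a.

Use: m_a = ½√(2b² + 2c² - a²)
m_a = ½√(2·13.2² + 2·23.8² - 13.6²)
m_a = ½√(348.48 + 1132.88 - 184.96) = ½√1296.4 = 18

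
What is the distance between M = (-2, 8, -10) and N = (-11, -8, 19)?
d = √[(-9)² + (-16)² + (29)²] = √1178 = 34.32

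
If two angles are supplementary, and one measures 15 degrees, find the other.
Supplementary angles sum to 180 degrees.
Other angle = 180 - 15
Other angle = 165 degrees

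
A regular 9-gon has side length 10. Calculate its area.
For a regular 9-gon with side length s = 10:
Apothem a = s / (2*tan(pi/9)) = 10 / (2*tan(pi/9)) ≈ 13.7374
Perimeter P = 9 * 10 = 90
Area = (1/2) * P * a = (1/2) * 90 * 13.7374 = 618.18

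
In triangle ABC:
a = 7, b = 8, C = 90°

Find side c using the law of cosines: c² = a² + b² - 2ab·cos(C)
c² = 7² + 8² - 2·7·8·cos(90°)
c² = 49 + 64 - 112·0.0000 = 113
c = √113 = 10.63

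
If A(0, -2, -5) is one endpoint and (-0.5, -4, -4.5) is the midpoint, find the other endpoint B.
B = (2×(-0.5) - 0, 2×(-4) - (-2), 2×(-4.5) - (-5)) = (-1, -6, -4)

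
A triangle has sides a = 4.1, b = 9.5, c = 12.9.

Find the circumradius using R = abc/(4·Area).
s = (a+b+c)/2 = 13.25
Area = √(s(s-a)(s-b)(s-c)) = √(13.25·9.15·3.75·0.35) = 12.6144
R = abc/(4·Area) = (4.1·9.5·12.9)/(4·12.6144) = 502.455/50.4576 = 9.958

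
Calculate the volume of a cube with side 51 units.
Volume = s³
Volume = 51³
Volume = 132651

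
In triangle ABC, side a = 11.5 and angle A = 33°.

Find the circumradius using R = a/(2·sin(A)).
R = a/(2·sin(A)) = 11.5/(2·sin(33°))
R = 11.5/(2·0.544639) = 11.5/1.089278 = 10.56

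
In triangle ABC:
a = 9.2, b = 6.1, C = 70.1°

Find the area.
Using A = ½ab·sin(C):
A = ½·9.2·6.1·sin(70.1°) = ½·56.12·0.940288 = 26.38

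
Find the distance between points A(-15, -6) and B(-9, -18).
Using the distance formula: d = sqrt((x₂-x₁)² + (y₂-y₁)²)
dx = (-9) - (-15) = 6
dy = (-18) - (-6) = -12
d = sqrt(6² + (-12)²) = sqrt(36 + 144) = sqrt(180) = 13.42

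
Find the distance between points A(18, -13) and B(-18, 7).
Using the distance formula: d = sqrt((x₂-x₁)² + (y₂-y₁)²)
dx = (-18) - 18 = -36
dy = 7 - (-13) = 20
d = sqrt((-36)² + 20²) = sqrt(1296 + 400) = sqrt(1696) = 41.18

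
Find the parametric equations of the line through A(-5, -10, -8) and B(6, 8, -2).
Direction vector d = B - A = (11, 18, 6)
x = -5 + 11t, y = -10 + 18t, z = -8 + 6t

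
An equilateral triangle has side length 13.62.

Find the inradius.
For an equilateral triangle, r = s/(2√3) where s is the side.
r = 13.62/(2√3) = 13.62/3.464102 = 3.932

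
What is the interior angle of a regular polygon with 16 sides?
Interior angle of a regular n-gon = (n-2)*180/n
Interior angle = (16-2)*180/16
Interior angle = 14*180/16
Interior angle = 2520/16
Interior angle = 157.50 degrees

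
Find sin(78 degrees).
sin(78 degrees) = 0.9781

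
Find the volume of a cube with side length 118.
Volume = s³
Volume = 118³
Volume = 1643032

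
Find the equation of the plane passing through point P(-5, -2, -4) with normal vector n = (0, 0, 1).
d = n·P = (0)(-5) + (0)(-2) + (1)(-4) = -4
Plane: z = -4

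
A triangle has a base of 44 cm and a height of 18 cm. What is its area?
Area = (1/2) * base * height
Area = (1/2) * 44 * 18
Area = 396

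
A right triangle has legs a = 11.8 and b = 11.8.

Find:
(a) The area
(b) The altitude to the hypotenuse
(a) Area = ½ab = ½·11.8·11.8 = 69.62
(b) Hypotenuse c = √(11.8² + 11.8²) = √278.48 = 16.6877
    Area = ½·c·h_c  →  h_c = 2·Area/c = 2·69.62/16.6877 = 8.344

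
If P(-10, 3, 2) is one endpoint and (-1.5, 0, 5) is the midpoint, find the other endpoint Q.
Q = (2×(-1.5) - (-10), 2×0 - 3, 2×5 - 2) = (7, -3, 8)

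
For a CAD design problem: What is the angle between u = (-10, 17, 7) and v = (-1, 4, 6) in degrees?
u·v = 120, |u|² = 438, |v|² = 53
cos θ = 120/√23214 ≈ 0.7876
θ ≈ 38.04°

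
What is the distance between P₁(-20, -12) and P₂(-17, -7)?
Using the distance formula: d = sqrt((x₂-x₁)² + (y₂-y₁)²)
dx = (-17) - (-20) = 3
dy = (-7) - (-12) = 5
d = sqrt(3² + 5²) = sqrt(9 + 25) = sqrt(34) = 5.83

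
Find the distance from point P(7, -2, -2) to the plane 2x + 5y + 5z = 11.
d = |2(7) + 5(-2) + 5(-2) - (11)| / √(2² + 5² + 5²) = 17/√54 = 2.313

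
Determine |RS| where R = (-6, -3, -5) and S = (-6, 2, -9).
d = √[(0)² + (5)² + (-4)²] = √41 = 6.403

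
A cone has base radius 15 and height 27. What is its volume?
Volume = (1/3) * pi * r² * h
Volume = (1/3) * pi * 15² * 27
Volume = (1/3) * pi * 225 * 27
Volume = (1/3) * pi * 6075
Volume = 6361.73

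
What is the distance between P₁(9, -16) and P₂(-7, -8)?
Using the distance formula: d = sqrt((x₂-x₁)² + (y₂-y₁)²)
dx = (-7) - 9 = -16
dy = (-8) - (-16) = 8
d = sqrt((-16)² + 8²) = sqrt(256 + 64) = sqrt(320) = 17.89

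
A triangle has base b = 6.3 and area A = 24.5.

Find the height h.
A = ½bh  →  h = 2A/b
h = 2·24.5/6.3 = 7.778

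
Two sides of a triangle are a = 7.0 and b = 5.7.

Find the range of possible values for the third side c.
By the triangle inequality: |a - b| < c < a + b
|7.0 - 5.7| < c < 7.0 + 5.7
1.3 < c < 12.7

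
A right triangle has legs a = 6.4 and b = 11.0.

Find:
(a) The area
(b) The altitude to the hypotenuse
(a) Area = ½ab = ½·6.4·11.0 = 35.2
(b) Hypotenuse c = √(6.4² + 11.0²) = √161.96 = 12.7264
    Area = ½·c·h_c  →  h_c = 2·Area/c = 2·35.2/12.7264 = 5.532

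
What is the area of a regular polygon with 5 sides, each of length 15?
For a regular 5-gon with side length s = 15:
Apothem a = s / (2*tan(pi/5)) = 15 / (2*tan(pi/5)) ≈ 10.3229
Perimeter P = 5 * 15 = 75
Area = (1/2) * P * a = (1/2) * 75 * 10.3229 = 387.11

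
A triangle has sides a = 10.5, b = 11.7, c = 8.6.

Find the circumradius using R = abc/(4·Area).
s = (a+b+c)/2 = 15.4
Area = √(s(s-a)(s-b)(s-c)) = √(15.4·4.9·3.7·6.8) = 43.5726
R = abc/(4·Area) = (10.5·11.7·8.6)/(4·43.5726) = 1056.51/174.2904 = 6.062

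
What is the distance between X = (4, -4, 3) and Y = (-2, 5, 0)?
d = √[(-6)² + (9)² + (-3)²] = √126 = 11.22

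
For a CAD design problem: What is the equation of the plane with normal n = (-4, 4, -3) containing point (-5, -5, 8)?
d = n·P = (-4)(-5) + (4)(-5) + (-3)(8) = -24
Plane: -4x + 4y - 3z = -24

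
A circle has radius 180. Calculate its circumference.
Circumference = 2 * pi * r
Circumference = 2 * pi * 180
Circumference = 1130.97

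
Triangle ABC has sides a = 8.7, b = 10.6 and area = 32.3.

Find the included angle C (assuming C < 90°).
Area = ½ab·sin(C)  →  sin(C) = 2·Area/(ab)
sin(C) = 2·32.3/(8.7·10.6) = 0.700499
C = arcsin(0.700499) = 44.47°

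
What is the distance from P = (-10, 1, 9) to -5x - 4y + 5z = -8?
d = |(-5)(-10) + (-4)(1) + 5(9) - (-8)| / √((-5)² + (-4)² + 5²) = 99/√66 = 12.19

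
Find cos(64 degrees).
cos(64 degrees) = 0.4384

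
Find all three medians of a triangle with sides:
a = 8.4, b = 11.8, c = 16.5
Using m_x = ½√(2y² + 2z² - x²):
m_a = ½√(2·11.8² + 2·16.5² - 8.4²) = ½√752.42 = 13.72
m_b = ½√(2·8.4² + 2·16.5² - 11.8²) = ½√546.38 = 11.69
m_c = ½√(2·8.4² + 2·11.8² - 16.5²) = ½√147.35 = 6.069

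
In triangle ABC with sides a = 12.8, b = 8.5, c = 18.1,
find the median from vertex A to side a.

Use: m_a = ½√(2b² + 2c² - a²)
m_a = ½√(2·8.5² + 2·18.1² - 12.8²)
m_a = ½√(144.5 + 655.22 - 163.84) = ½√635.88 = 12.61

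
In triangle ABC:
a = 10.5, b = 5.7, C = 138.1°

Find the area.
Using A = ½ab·sin(C):
A = ½·10.5·5.7·sin(138.1°) = ½·59.85·0.667833 = 19.98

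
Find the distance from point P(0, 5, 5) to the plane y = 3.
d = |0(0) + 1(5) + 0(5) - (3)| / √(0² + 1² + 0²) = 2/√1 = 2.0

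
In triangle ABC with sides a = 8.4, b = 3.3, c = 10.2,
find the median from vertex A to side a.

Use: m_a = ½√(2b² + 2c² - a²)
m_a = ½√(2·3.3² + 2·10.2² - 8.4²)
m_a = ½√(21.78 + 208.08 - 70.56) = ½√159.3 = 6.311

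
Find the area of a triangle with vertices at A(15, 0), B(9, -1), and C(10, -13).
Using the coordinate formula: Area = (1/2)|x₁(y₂-y₃) + x₂(y₃-y₁) + x₃(y₁-y₂)|
Area = (1/2)|15((-1)-(-13)) + 9((-13)-0) + 10(0-(-1))|
Area = (1/2)|15*12 + 9*(-13) + 10*1|
Area = (1/2)|180 + (-117) + 10|
Area = (1/2)*73 = 36.50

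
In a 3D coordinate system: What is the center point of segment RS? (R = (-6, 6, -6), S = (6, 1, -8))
Midpoint = ((-6+6)/2, (6+1)/2, (-6-8)/2) = (0, 3.5, -7)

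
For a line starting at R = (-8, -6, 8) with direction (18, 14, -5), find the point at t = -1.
P(-1) = (-8 + 18(-1), -6 + 14(-1), 8 + (-5)(-1)) = (-26, -20, 13)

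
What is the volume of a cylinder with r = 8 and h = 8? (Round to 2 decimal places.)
Volume = pi * r² * h
Volume = pi * 8² * 8
Volume = pi * 64 * 8
Volume = pi * 512
Volume = 1608.50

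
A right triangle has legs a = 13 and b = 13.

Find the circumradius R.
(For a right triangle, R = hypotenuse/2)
Hypotenuse c = √(13² + 13²) = √338 = 18.3848
R = c/2 = 9.192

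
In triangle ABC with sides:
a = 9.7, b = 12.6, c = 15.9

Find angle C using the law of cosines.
cos(C) = (a² + b² - c²)/(2ab)
cos(C) = (9.7² + 12.6² - 15.9²)/(2·9.7·12.6) = 0.04/244.44 = 0.000164
C = arccos(0.000164) = 89.99°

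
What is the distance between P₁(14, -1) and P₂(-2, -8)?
Using the distance formula: d = sqrt((x₂-x₁)² + (y₂-y₁)²)
dx = (-2) - 14 = -16
dy = (-8) - (-1) = -7
d = sqrt((-16)² + (-7)²) = sqrt(256 + 49) = sqrt(305) = 17.46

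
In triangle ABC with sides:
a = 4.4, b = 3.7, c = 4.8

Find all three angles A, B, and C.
By the law of cosines:
cos(A) = (b² + c² - a²)/(2bc) = 0.489020  →  A = 60.72°
cos(B) = (a² + c² - b²)/(2ac) = 0.679688  →  B = 47.18°
cos(C) = (a² + b² - c²)/(2ab) = 0.307432  →  C = 72.1°
Check: A + B + C = 180.0° ✓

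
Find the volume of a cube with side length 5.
Volume = s³
Volume = 5³
Volume = 125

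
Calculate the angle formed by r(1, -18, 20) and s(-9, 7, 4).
r·s = -55, |r|² = 725, |s|² = 146
cos θ = -55/√105850 ≈ -0.1691
θ ≈ 99.73°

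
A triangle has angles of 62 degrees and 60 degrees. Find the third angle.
Sum of angles in a triangle = 180 degrees
Third angle = 180 - 62 - 60
Third angle = 58 degrees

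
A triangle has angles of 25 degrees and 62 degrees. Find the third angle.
Sum of angles in a triangle = 180 degrees
Third angle = 180 - 25 - 62
Third angle = 93 degrees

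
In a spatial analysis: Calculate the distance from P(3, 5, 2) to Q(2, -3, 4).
d = √[(-1)² + (-8)² + (2)²] = √69 = 8.307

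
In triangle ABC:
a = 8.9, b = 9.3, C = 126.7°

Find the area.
Using A = ½ab·sin(C):
A = ½·8.9·9.3·sin(126.7°) = ½·82.77·0.801776 = 33.18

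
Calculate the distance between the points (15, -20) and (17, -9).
Using the distance formula: d = sqrt((x₂-x₁)² + (y₂-y₁)²)
dx = 17 - 15 = 2
dy = (-9) - (-20) = 11
d = sqrt(2² + 11²) = sqrt(4 + 121) = sqrt(125) = 11.18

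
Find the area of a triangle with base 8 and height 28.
Area = (1/2) * base * height
Area = (1/2) * 8 * 28
Area = 112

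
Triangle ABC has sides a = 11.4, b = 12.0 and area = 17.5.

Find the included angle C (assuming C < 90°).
Area = ½ab·sin(C)  →  sin(C) = 2·Area/(ab)
sin(C) = 2·17.5/(11.4·12.0) = 0.255848
C = arcsin(0.255848) = 14.82°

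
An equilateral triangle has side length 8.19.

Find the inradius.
For an equilateral triangle, r = s/(2√3) where s is the side.
r = 8.19/(2√3) = 8.19/3.464102 = 2.364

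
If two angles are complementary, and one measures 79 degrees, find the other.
Complementary angles sum to 90 degrees.
Other angle = 90 - 79
Other angle = 11 degrees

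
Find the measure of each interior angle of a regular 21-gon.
Interior angle of a regular n-gon = (n-2)*180/n
Interior angle = (21-2)*180/21
Interior angle = 19*180/21
Interior angle = 3420/21
Interior angle = 162.86 degrees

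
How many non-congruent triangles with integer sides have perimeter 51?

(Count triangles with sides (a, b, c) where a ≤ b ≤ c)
With a ≤ b ≤ c and a + b + c = 51, the triangle inequality a + b > c gives c < 51/2, so c ≤ 25.
Iterate a from 1 to ⌊p/3⌋ = 17; for each a, b ranges from a to ⌊(p−a)/2⌋ with c = p − a − b, keeping only c ≥ b.
Triples: (1, 25, 25), (2, 24, 25), (3, 23, 25), …
Count = 61 triangles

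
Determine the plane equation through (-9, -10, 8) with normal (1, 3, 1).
d = n·P = (1)(-9) + (3)(-10) + (1)(8) = -31
Plane: x + 3y + z = -31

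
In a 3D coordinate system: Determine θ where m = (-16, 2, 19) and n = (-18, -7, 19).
m·n = 635, |m|² = 621, |n|² = 734
cos θ = 635/√455814 ≈ 0.9405
θ ≈ 19.86°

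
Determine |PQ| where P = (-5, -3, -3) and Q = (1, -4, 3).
d = √[(6)² + (-1)² + (6)²] = √73 = 8.544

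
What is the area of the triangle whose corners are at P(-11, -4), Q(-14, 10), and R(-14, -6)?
Using the coordinate formula: Area = (1/2)|x₁(y₂-y₃) + x₂(y₃-y₁) + x₃(y₁-y₂)|
Area = (1/2)|(-11)(10-(-6)) + (-14)((-6)-(-4)) + (-14)((-4)-10)|
Area = (1/2)|(-11)*16 + (-14)*(-2) + (-14)*(-14)|
Area = (1/2)|(-176) + 28 + 196|
Area = (1/2)*48 = 24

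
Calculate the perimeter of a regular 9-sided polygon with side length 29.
Perimeter = number of sides * side length
Perimeter = 9 * 29
Perimeter = 261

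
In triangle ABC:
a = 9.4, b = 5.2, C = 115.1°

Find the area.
Using A = ½ab·sin(C):
A = ½·9.4·5.2·sin(115.1°) = ½·48.88·0.905569 = 22.13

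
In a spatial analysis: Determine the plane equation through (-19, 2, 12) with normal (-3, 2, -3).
d = n·P = (-3)(-19) + (2)(2) + (-3)(12) = 25
Plane: -3x + 2y - 3z = 25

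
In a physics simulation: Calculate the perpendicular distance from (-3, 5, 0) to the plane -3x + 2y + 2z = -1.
d = |(-3)(-3) + 2(5) + 2(0) - (-1)| / √((-3)² + 2² + 2²) = 20/√17 = 4.851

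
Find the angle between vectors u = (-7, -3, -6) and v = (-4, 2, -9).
u·v = 76, |u|² = 94, |v|² = 101
cos θ = 76/√9494 ≈ 0.78
θ ≈ 38.74°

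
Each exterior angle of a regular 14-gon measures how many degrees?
Exterior angle of a regular n-gon = 360/n
Exterior angle = 360/14
Exterior angle = 25.71 degrees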